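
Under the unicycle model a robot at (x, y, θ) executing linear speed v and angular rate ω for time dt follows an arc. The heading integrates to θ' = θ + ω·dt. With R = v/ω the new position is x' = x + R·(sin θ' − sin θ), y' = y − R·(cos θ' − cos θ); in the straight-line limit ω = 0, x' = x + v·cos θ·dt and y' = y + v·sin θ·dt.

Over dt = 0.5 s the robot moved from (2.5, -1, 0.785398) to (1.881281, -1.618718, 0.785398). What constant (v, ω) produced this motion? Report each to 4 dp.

v = -1.7500, ω = 0.0000

Δθ = 0.785398 − 0.785398 = 0.000000
ω = Δθ/dt = 0.000000/0.5 = 0.0000
ω = 0 → v = (Δx·cos θ + Δy·sin θ)/dt = -1.7500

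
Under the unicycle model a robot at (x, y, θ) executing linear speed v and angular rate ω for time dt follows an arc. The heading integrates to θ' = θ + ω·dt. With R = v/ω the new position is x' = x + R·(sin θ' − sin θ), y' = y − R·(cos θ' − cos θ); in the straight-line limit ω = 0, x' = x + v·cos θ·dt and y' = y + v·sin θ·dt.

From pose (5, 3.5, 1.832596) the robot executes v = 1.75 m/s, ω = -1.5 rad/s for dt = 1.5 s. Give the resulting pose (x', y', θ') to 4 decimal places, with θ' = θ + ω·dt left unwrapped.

θ' = 1.8326 + -1.5·1.5 = -0.4174
R = v/ω = 1.75/-1.5 = -1.1667
x' = 5 + -1.1667·(sin -0.4174 − sin 1.8326) = 6.5999
y' = 3.5 − -1.1667·(cos -0.4174 − cos 1.8326) = 4.8685

(6.5999, 4.8685, -0.4174)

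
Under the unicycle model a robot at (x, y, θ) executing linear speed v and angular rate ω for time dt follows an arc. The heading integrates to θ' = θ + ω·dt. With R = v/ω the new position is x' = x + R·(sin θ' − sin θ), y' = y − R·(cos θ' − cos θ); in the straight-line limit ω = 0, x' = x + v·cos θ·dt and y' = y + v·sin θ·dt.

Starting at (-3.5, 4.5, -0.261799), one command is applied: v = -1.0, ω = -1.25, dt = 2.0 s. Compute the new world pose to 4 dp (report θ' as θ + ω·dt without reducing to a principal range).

θ' = -0.2618 + -1.25·2.0 = -2.7618
R = v/ω = -1.0/-1.25 = 0.8000
x' = -3.5 + 0.8000·(sin -2.7618 − sin -0.2618) = -3.5895
y' = 4.5 − 0.8000·(cos -2.7618 − cos -0.2618) = 6.0157

(-3.5895, 6.0157, -2.7618)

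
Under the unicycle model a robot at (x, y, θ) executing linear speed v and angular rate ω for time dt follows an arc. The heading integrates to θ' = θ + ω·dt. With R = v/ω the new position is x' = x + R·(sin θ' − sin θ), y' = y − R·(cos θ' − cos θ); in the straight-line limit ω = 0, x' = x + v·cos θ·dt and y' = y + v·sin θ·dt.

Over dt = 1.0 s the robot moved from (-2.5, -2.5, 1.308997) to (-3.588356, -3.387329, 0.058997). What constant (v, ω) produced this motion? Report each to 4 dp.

Δθ = 0.058997 − 1.308997 = -1.250000
ω = Δθ/dt = -1.250000/1.0 = -1.2500
R = Δx/(sin θ' − sin θ) = 1.2000
v = R·ω = 1.2000·-1.2500 = -1.5000

v = -1.5000, ω = -1.2500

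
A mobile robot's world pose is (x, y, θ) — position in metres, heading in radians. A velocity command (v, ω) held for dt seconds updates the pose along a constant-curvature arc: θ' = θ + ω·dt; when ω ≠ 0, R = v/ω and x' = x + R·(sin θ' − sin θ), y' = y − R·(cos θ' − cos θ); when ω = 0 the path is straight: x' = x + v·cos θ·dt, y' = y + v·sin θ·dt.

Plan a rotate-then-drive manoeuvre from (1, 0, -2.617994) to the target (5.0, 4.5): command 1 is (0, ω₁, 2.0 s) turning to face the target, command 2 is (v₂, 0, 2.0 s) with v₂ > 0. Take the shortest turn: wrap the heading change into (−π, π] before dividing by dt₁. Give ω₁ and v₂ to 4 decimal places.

heading to target = atan2(4.5−0, 5−1) = 0.8442
Δθ = wrap(0.8442 − -2.6180) = -2.8210; ω₁ = Δθ/dt₁ = -1.4105
distance = √((5−1)² + (4.5−0)²) = 6.0208; v₂ = distance/dt₂ = 3.0104

ω₁ = -1.4105, v₂ = 3.0104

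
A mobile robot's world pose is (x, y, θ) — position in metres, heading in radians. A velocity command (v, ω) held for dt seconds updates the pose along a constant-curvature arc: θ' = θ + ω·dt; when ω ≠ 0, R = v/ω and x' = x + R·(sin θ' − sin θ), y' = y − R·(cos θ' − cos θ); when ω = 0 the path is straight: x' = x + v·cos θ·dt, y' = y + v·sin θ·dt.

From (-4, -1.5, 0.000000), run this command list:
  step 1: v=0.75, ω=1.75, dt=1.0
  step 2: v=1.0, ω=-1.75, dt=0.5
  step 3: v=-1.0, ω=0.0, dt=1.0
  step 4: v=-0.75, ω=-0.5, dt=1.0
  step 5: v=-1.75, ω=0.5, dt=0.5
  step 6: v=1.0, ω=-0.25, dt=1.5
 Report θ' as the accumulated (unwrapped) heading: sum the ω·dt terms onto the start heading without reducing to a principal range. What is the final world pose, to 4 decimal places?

step 1: θ'=1.7500 (R=0.4286) → pose (-3.5783, -0.9950, 1.7500)
step 2: θ'=0.8750 (R=-0.5714) → pose (-3.4546, -0.5269, 0.8750)
step 3: θ'=0.8750 (straight) → pose (-4.0956, -1.2944, 0.8750)
step 4: θ'=0.3750 (R=1.5000) → pose (-4.6975, -1.7287, 0.3750)
step 5: θ'=0.6250 (R=-3.5000) → pose (-5.4634, -2.1471, 0.6250)
step 6: θ'=0.2500 (R=-4.0000) → pose (-4.1126, -1.5153, 0.2500)

(-4.1126, -1.5153, 0.2500)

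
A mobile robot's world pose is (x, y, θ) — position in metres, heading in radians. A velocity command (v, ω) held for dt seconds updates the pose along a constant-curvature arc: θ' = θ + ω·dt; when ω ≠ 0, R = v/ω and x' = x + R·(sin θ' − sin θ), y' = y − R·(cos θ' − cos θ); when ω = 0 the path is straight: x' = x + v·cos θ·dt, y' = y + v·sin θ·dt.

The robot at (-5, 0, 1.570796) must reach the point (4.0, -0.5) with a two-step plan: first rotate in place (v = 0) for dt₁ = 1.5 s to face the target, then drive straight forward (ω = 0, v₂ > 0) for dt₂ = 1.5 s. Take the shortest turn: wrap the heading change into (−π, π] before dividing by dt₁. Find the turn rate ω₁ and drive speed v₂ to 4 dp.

heading to target = atan2(-0.5−0, 4−-5) = -0.0555
Δθ = wrap(-0.0555 − 1.5708) = -1.6263; ω₁ = Δθ/dt₁ = -1.0842
distance = √((4−-5)² + (-0.5−0)²) = 9.0139; v₂ = distance/dt₂ = 6.0093

ω₁ = -1.0842, v₂ = 6.0093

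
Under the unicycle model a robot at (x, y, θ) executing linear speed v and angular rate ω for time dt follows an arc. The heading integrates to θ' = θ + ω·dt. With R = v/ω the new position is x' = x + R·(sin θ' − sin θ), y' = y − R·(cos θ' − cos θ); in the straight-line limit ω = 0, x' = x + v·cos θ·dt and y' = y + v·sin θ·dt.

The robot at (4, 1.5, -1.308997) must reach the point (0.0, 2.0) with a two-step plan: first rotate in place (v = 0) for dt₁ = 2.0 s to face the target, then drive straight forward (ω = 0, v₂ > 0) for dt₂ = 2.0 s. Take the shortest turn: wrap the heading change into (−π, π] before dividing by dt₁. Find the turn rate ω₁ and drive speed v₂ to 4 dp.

heading to target = atan2(2−1.5, 0−4) = 3.0172
Δθ = wrap(3.0172 − -1.3090) = -1.9570; ω₁ = Δθ/dt₁ = -0.9785
distance = √((0−4)² + (2−1.5)²) = 4.0311; v₂ = distance/dt₂ = 2.0156

ω₁ = -0.9785, v₂ = 2.0156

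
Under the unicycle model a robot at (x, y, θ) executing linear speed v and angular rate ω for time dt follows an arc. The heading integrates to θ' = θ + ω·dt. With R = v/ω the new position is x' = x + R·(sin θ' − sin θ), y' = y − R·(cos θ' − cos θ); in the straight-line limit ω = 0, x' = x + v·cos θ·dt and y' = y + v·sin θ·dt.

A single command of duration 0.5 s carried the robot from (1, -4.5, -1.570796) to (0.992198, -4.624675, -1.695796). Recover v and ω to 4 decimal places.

Δθ = -1.695796 − -1.570796 = -0.125000
ω = Δθ/dt = -0.125000/0.5 = -0.2500
R = −Δy/(cos θ' − cos θ) = -1.0000
v = R·ω = -1.0000·-0.2500 = 0.2500

v = 0.2500, ω = -0.2500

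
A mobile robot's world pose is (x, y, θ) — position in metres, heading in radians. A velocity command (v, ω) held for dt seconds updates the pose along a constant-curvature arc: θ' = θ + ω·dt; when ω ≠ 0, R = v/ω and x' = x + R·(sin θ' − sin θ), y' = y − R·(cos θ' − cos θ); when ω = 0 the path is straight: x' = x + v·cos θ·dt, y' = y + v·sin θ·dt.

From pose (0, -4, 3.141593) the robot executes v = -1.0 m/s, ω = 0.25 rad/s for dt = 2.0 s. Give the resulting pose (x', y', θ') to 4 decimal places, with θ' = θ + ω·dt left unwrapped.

θ' = 3.1416 + 0.25·2.0 = 3.6416
R = v/ω = -1.0/0.25 = -4.0000
x' = 0 + -4.0000·(sin 3.6416 − sin 3.1416) = 1.9177
y' = -4 − -4.0000·(cos 3.6416 − cos 3.1416) = -3.5103

(1.9177, -3.5103, 3.6416)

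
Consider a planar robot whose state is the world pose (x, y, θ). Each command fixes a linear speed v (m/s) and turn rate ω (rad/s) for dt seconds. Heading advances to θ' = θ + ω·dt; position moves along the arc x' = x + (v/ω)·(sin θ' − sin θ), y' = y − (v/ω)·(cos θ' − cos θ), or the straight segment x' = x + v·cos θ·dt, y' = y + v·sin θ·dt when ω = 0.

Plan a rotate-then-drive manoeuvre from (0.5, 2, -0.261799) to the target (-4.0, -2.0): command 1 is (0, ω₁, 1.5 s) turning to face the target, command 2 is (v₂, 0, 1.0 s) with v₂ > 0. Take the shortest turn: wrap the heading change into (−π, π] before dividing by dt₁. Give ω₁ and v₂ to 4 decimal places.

heading to target = atan2(-2−2, -4−0.5) = -2.4150
Δθ = wrap(-2.4150 − -0.2618) = -2.1532; ω₁ = Δθ/dt₁ = -1.4354
distance = √((-4−0.5)² + (-2−2)²) = 6.0208; v₂ = distance/dt₂ = 6.0208

ω₁ = -1.4354, v₂ = 6.0208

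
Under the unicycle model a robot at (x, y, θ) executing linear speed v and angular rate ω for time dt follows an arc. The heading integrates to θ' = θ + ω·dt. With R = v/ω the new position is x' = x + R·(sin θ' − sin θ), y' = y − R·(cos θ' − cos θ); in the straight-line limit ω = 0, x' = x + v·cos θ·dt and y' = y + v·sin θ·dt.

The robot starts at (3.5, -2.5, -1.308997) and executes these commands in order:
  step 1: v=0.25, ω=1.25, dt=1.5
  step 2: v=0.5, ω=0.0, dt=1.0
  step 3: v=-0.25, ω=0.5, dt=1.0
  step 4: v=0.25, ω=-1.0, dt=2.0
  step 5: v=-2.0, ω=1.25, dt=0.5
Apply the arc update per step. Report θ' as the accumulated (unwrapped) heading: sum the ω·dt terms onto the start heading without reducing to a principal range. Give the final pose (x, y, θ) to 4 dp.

(3.6729, -1.9286, -0.3090)

step 1: θ'=0.5660 (R=0.2000) → pose (3.8004, -2.6170, 0.5660)
step 2: θ'=0.5660 (straight) → pose (4.2225, -2.3489, 0.5660)
step 3: θ'=1.0660 (R=-0.5000) → pose (4.0530, -2.5291, 1.0660)
step 4: θ'=-0.9340 (R=-0.2500) → pose (4.4728, -2.5014, -0.9340)
step 5: θ'=-0.3090 (R=-1.6000) → pose (3.6729, -1.9286, -0.3090)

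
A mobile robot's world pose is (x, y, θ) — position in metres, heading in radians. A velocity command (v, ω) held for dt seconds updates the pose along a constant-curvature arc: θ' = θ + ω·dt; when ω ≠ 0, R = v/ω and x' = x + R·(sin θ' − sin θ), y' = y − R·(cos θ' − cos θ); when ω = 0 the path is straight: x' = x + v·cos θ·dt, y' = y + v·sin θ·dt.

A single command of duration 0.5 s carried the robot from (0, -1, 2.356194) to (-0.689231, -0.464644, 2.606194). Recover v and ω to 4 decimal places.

v = 1.7500, ω = 0.5000

Δθ = 2.606194 − 2.356194 = 0.250000
ω = Δθ/dt = 0.250000/0.5 = 0.5000
R = Δx/(sin θ' − sin θ) = 3.5000
v = R·ω = 3.5000·0.5000 = 1.7500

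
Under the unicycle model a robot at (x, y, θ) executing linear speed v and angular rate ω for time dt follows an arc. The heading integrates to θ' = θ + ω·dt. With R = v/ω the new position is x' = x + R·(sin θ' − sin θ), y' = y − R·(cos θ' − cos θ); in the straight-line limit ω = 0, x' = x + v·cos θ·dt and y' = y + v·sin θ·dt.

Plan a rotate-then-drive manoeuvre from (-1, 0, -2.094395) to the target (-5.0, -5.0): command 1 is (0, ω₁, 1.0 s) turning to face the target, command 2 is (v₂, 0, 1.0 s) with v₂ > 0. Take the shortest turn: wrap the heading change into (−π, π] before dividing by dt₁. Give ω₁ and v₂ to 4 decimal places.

ω₁ = -0.1511, v₂ = 6.4031

heading to target = atan2(-5−0, -5−-1) = -2.2455
Δθ = wrap(-2.2455 − -2.0944) = -0.1511; ω₁ = Δθ/dt₁ = -0.1511
distance = √((-5−-1)² + (-5−0)²) = 6.4031; v₂ = distance/dt₂ = 6.4031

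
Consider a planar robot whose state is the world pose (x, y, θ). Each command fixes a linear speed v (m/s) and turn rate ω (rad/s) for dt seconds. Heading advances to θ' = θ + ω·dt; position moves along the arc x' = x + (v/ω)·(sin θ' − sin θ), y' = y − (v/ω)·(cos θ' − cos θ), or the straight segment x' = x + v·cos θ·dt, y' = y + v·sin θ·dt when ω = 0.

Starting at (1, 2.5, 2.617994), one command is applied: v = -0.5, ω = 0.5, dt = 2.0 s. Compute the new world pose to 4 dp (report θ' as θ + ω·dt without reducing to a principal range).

(1.9586, 2.4774, 3.6180)

θ' = 2.6180 + 0.5·2.0 = 3.6180
R = v/ω = -0.5/0.5 = -1.0000
x' = 1 + -1.0000·(sin 3.6180 − sin 2.6180) = 1.9586
y' = 2.5 − -1.0000·(cos 3.6180 − cos 2.6180) = 2.4774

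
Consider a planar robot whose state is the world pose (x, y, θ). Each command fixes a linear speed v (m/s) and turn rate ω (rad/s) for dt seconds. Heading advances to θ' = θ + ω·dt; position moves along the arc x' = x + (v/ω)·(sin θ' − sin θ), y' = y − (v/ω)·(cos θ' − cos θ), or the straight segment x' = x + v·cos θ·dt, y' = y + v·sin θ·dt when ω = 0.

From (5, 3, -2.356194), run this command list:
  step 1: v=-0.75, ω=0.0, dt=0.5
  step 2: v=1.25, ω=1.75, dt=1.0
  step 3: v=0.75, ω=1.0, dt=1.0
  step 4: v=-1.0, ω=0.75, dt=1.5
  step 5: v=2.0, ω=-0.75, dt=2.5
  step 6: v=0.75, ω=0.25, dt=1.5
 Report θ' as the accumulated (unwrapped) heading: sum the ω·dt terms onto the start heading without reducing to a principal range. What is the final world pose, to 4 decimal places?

step 1: θ'=-2.3562 (straight) → pose (5.2652, 3.2652, -2.3562)
step 2: θ'=-0.6062 (R=0.7143) → pose (5.3633, 2.1731, -0.6062)
step 3: θ'=0.3938 (R=0.7500) → pose (6.0784, 2.0968, 0.3938)
step 4: θ'=1.5188 (R=-1.3333) → pose (5.2584, 0.9349, 1.5188)
step 5: θ'=-0.3562 (R=-2.6667) → pose (8.8514, 3.2956, -0.3562)
step 6: θ'=0.0188 (R=3.0000) → pose (9.9539, 3.1078, 0.0188)

(9.9539, 3.1078, 0.0188)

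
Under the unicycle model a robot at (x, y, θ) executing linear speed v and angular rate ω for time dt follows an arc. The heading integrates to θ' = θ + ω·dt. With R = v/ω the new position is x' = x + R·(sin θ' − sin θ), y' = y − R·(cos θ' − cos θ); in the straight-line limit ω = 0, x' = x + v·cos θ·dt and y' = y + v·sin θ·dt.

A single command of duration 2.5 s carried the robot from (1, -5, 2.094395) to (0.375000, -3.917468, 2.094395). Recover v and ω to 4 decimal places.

Δθ = 2.094395 − 2.094395 = 0.000000
ω = Δθ/dt = 0.000000/2.5 = 0.0000
ω = 0 → v = (Δx·cos θ + Δy·sin θ)/dt = 0.5000

v = 0.5000, ω = 0.0000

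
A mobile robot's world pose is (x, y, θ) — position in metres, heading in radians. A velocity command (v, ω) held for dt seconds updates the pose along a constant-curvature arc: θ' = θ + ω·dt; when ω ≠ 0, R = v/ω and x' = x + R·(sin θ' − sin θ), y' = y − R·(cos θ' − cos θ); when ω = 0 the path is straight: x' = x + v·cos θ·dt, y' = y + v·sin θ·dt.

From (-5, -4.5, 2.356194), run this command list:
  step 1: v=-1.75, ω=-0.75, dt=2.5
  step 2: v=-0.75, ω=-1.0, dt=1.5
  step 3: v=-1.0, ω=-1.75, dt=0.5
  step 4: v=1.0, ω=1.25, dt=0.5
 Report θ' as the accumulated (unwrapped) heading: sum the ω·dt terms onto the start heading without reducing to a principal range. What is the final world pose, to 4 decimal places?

(-6.6162, -7.9576, -1.2688)

step 1: θ'=0.4812 (R=2.3333) → pose (-5.5700, -8.2183, 0.4812)
step 2: θ'=-1.0188 (R=0.7500) → pose (-6.5557, -7.9467, -1.0188)
step 3: θ'=-1.8938 (R=0.5714) → pose (-6.6110, -7.4657, -1.8938)
step 4: θ'=-1.2688 (R=0.8000) → pose (-6.6162, -7.9576, -1.2688)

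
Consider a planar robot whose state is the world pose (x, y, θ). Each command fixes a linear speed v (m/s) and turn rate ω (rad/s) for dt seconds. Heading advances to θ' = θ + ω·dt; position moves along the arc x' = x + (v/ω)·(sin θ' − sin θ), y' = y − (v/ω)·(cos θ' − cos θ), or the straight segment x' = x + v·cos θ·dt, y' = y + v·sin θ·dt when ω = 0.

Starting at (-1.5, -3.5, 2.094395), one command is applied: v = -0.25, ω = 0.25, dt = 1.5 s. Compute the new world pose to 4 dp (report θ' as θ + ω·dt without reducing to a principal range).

(-1.2567, -3.7825, 2.4694)

θ' = 2.0944 + 0.25·1.5 = 2.4694
R = v/ω = -0.25/0.25 = -1.0000
x' = -1.5 + -1.0000·(sin 2.4694 − sin 2.0944) = -1.2567
y' = -3.5 − -1.0000·(cos 2.4694 − cos 2.0944) = -3.7825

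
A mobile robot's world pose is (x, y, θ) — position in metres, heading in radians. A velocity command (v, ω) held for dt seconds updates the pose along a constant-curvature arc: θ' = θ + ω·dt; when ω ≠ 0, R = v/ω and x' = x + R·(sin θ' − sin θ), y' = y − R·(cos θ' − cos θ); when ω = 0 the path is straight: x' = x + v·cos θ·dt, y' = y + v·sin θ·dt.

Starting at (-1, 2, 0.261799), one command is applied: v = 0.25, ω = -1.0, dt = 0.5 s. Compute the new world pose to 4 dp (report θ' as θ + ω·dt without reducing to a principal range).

(-0.8763, 2.0015, -0.2382)

θ' = 0.2618 + -1.0·0.5 = -0.2382
R = v/ω = 0.25/-1.0 = -0.2500
x' = -1 + -0.2500·(sin -0.2382 − sin 0.2618) = -0.8763
y' = 2 − -0.2500·(cos -0.2382 − cos 0.2618) = 2.0015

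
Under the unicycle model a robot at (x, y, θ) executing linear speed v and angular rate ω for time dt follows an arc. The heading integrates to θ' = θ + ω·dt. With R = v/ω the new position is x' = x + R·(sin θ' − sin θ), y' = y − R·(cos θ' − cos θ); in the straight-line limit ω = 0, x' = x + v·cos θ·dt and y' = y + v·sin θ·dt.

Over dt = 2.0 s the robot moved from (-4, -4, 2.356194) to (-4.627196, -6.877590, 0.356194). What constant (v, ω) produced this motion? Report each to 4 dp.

v = -1.7500, ω = -1.0000

Δθ = 0.356194 − 2.356194 = -2.000000
ω = Δθ/dt = -2.000000/2.0 = -1.0000
R = −Δy/(cos θ' − cos θ) = 1.7500
v = R·ω = 1.7500·-1.0000 = -1.7500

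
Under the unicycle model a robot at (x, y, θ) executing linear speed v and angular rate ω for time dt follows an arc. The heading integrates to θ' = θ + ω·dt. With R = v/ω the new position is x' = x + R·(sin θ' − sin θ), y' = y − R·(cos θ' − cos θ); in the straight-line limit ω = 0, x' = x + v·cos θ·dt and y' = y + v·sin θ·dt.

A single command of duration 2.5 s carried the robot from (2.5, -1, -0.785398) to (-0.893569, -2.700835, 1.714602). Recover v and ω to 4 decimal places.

Δθ = 1.714602 − -0.785398 = 2.500000
ω = Δθ/dt = 2.500000/2.5 = 1.0000
R = Δx/(sin θ' − sin θ) = -2.0000
v = R·ω = -2.0000·1.0000 = -2.0000

v = -2.0000, ω = 1.0000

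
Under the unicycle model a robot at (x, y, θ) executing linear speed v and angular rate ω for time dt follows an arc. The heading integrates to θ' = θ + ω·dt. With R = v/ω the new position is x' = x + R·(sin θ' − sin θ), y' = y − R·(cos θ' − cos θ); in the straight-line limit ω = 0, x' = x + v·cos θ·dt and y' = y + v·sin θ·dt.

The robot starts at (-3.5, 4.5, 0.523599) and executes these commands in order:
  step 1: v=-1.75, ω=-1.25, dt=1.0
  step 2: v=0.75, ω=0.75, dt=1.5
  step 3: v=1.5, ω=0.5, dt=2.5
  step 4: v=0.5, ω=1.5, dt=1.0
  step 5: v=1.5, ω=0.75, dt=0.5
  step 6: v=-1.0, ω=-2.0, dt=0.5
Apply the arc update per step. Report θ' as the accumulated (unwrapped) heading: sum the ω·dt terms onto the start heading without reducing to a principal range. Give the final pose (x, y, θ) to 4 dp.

(-2.8411, 7.5967, 2.5236)

step 1: θ'=-0.7264 (R=1.4000) → pose (-5.1299, 4.6658, -0.7264)
step 2: θ'=0.3986 (R=1.0000) → pose (-4.0775, 4.4918, 0.3986)
step 3: θ'=1.6486 (R=3.0000) → pose (-2.2510, 7.4898, 1.6486)
step 4: θ'=3.1486 (R=0.3333) → pose (-2.5857, 7.7972, 3.1486)
step 5: θ'=3.5236 (R=2.0000) → pose (-3.3172, 7.6531, 3.5236)
step 6: θ'=2.5236 (R=0.5000) → pose (-2.8411, 7.5967, 2.5236)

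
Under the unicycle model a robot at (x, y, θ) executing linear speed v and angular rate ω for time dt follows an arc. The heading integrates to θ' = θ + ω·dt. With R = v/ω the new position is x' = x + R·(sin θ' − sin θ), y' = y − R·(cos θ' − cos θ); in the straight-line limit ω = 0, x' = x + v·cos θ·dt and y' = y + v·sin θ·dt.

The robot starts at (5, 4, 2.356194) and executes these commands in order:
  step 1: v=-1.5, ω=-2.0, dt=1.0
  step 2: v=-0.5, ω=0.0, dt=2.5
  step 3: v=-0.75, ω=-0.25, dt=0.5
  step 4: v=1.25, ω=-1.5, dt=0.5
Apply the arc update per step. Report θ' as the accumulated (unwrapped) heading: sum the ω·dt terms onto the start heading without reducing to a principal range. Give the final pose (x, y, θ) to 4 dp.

step 1: θ'=0.3562 (R=0.7500) → pose (4.7312, 2.7667, 0.3562)
step 2: θ'=0.3562 (straight) → pose (3.5597, 2.3309, 0.3562)
step 3: θ'=0.2312 (R=3.0000) → pose (3.2010, 2.2224, 0.2312)
step 4: θ'=-0.5188 (R=-0.8333) → pose (3.8051, 2.1349, -0.5188)

(3.8051, 2.1349, -0.5188)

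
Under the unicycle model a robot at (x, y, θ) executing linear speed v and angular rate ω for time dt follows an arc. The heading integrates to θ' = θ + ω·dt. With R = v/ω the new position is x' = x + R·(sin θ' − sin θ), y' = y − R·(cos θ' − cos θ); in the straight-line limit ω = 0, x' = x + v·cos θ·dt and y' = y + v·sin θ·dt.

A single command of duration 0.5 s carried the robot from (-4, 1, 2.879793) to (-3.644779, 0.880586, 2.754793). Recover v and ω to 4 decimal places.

v = -0.7500, ω = -0.2500

Δθ = 2.754793 − 2.879793 = -0.125000
ω = Δθ/dt = -0.125000/0.5 = -0.2500
R = Δx/(sin θ' − sin θ) = 3.0000
v = R·ω = 3.0000·-0.2500 = -0.7500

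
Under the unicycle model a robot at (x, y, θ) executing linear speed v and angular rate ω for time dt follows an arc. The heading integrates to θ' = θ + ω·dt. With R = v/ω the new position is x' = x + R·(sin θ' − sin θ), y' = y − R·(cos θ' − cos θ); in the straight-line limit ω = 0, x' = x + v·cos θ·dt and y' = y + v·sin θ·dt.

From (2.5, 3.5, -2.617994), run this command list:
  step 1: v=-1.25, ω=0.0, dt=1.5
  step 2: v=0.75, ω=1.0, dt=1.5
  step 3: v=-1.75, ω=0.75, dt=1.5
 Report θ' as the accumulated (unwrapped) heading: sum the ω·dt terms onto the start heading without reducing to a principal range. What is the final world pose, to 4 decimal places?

step 1: θ'=-2.6180 (straight) → pose (4.1238, 4.4375, -2.6180)
step 2: θ'=-1.1180 (R=0.7500) → pose (3.8244, 3.4599, -1.1180)
step 3: θ'=0.0070 (R=-2.3333) → pose (1.7098, 4.7723, 0.0070)

(1.7098, 4.7723, 0.0070)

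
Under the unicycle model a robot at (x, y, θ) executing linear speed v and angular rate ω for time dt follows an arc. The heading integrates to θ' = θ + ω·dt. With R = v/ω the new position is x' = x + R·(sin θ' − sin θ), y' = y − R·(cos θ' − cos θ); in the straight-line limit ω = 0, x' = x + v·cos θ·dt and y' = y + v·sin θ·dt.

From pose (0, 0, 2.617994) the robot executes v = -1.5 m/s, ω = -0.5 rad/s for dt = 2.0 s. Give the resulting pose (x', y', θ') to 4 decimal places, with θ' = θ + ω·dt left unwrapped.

(1.4967, -2.4565, 1.6180)

θ' = 2.6180 + -0.5·2.0 = 1.6180
R = v/ω = -1.5/-0.5 = 3.0000
x' = 0 + 3.0000·(sin 1.6180 − sin 2.6180) = 1.4967
y' = 0 − 3.0000·(cos 1.6180 − cos 2.6180) = -2.4565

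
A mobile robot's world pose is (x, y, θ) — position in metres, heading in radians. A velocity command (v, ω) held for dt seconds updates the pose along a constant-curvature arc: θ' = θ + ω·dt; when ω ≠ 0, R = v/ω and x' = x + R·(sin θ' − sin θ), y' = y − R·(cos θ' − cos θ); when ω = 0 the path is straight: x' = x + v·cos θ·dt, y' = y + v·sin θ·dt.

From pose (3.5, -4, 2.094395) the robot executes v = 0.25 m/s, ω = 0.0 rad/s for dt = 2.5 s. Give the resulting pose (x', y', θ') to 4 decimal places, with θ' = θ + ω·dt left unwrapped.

θ' = 2.0944 + 0.0·2.5 = 2.0944
ω = 0 → straight: x' = 3.5 + 0.25·cos(2.0944)·2.5 = 3.1875
y' = -4 + 0.25·sin(2.0944)·2.5 = -3.4587

(3.1875, -3.4587, 2.0944)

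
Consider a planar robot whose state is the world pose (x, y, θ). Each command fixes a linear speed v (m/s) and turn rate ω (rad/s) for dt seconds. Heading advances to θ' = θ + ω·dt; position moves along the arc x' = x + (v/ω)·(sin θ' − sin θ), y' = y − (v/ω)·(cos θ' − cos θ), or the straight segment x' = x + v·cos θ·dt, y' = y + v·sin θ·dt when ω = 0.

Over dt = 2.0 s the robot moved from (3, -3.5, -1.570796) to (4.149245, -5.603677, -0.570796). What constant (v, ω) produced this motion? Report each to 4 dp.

v = 1.2500, ω = 0.5000

Δθ = -0.570796 − -1.570796 = 1.000000
ω = Δθ/dt = 1.000000/2.0 = 0.5000
R = −Δy/(cos θ' − cos θ) = 2.5000
v = R·ω = 2.5000·0.5000 = 1.2500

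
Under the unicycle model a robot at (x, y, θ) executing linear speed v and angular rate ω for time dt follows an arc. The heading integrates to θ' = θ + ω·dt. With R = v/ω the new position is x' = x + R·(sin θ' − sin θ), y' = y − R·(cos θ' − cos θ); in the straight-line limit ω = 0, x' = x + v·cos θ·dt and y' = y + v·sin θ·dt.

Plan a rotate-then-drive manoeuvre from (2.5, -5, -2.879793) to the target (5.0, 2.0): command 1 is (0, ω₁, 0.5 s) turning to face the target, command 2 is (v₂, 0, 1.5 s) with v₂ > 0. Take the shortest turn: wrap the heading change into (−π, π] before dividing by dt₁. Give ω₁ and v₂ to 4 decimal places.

heading to target = atan2(2−-5, 5−2.5) = 1.2278
Δθ = wrap(1.2278 − -2.8798) = -2.1756; ω₁ = Δθ/dt₁ = -4.3512
distance = √((5−2.5)² + (2−-5)²) = 7.4330; v₂ = distance/dt₂ = 4.9554

ω₁ = -4.3512, v₂ = 4.9554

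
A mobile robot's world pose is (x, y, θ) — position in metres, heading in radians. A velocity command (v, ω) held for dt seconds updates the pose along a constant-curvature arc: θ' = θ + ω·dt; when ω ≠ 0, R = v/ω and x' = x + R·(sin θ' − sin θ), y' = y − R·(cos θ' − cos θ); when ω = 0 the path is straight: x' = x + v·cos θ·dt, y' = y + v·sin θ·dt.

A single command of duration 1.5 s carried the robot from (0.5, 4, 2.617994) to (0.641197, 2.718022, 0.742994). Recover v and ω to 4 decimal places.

v = -1.0000, ω = -1.2500

Δθ = 0.742994 − 2.617994 = -1.875000
ω = Δθ/dt = -1.875000/1.5 = -1.2500
R = −Δy/(cos θ' − cos θ) = 0.8000
v = R·ω = 0.8000·-1.2500 = -1.0000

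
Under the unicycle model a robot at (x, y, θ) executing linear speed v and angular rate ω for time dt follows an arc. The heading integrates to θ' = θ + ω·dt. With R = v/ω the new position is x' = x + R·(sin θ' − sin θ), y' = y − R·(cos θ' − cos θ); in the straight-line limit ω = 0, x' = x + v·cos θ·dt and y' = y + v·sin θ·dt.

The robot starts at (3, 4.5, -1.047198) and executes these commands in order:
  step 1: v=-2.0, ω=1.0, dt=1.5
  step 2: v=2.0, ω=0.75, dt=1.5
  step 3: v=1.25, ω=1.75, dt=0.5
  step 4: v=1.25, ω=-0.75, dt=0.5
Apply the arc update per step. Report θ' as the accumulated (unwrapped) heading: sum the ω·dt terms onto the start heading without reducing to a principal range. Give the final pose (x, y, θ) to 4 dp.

step 1: θ'=0.4528 (R=-2.0000) → pose (0.3930, 5.2985, 0.4528)
step 2: θ'=1.5778 (R=2.6667) → pose (1.8929, 7.7151, 1.5778)
step 3: θ'=2.4528 (R=0.7143) → pose (1.6327, 8.2615, 2.4528)
step 4: θ'=2.0778 (R=-1.6667) → pose (1.2350, 8.7389, 2.0778)

(1.2350, 8.7389, 2.0778)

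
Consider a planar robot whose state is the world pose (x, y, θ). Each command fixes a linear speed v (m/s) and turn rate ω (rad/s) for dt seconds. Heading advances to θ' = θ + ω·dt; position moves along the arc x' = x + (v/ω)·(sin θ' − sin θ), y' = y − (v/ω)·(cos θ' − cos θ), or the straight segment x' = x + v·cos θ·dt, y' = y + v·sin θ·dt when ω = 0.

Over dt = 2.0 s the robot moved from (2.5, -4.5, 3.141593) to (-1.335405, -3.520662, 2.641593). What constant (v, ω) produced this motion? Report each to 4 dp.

Δθ = 2.641593 − 3.141593 = -0.500000
ω = Δθ/dt = -0.500000/2.0 = -0.2500
R = Δx/(sin θ' − sin θ) = -8.0000
v = R·ω = -8.0000·-0.2500 = 2.0000

v = 2.0000, ω = -0.2500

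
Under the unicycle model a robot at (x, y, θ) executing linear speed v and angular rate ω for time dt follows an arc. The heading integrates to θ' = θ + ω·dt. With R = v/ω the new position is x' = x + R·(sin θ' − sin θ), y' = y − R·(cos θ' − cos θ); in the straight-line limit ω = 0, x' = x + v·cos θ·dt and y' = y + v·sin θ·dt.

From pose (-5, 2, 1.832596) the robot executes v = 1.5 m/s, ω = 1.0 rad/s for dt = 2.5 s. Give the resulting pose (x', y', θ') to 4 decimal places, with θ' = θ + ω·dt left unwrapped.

(-7.8420, 2.1679, 4.3326)

θ' = 1.8326 + 1.0·2.5 = 4.3326
R = v/ω = 1.5/1.0 = 1.5000
x' = -5 + 1.5000·(sin 4.3326 − sin 1.8326) = -7.8420
y' = 2 − 1.5000·(cos 4.3326 − cos 1.8326) = 2.1679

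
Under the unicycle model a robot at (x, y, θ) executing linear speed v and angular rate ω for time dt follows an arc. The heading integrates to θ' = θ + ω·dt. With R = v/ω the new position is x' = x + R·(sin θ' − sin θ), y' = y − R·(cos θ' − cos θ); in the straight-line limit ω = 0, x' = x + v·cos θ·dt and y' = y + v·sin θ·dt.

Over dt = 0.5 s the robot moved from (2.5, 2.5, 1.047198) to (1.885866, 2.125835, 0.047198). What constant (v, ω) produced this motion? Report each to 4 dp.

Δθ = 0.047198 − 1.047198 = -1.000000
ω = Δθ/dt = -1.000000/0.5 = -2.0000
R = Δx/(sin θ' − sin θ) = 0.7500
v = R·ω = 0.7500·-2.0000 = -1.5000

v = -1.5000, ω = -2.0000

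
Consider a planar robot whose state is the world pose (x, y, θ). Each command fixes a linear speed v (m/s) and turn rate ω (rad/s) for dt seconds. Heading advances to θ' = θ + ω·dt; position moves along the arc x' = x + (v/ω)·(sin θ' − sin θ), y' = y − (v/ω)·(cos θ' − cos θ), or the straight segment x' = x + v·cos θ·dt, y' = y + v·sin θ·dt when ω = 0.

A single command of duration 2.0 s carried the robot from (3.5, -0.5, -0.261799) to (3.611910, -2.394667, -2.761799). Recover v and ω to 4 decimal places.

Δθ = -2.761799 − -0.261799 = -2.500000
ω = Δθ/dt = -2.500000/2.0 = -1.2500
R = −Δy/(cos θ' − cos θ) = -1.0000
v = R·ω = -1.0000·-1.2500 = 1.2500

v = 1.2500, ω = -1.2500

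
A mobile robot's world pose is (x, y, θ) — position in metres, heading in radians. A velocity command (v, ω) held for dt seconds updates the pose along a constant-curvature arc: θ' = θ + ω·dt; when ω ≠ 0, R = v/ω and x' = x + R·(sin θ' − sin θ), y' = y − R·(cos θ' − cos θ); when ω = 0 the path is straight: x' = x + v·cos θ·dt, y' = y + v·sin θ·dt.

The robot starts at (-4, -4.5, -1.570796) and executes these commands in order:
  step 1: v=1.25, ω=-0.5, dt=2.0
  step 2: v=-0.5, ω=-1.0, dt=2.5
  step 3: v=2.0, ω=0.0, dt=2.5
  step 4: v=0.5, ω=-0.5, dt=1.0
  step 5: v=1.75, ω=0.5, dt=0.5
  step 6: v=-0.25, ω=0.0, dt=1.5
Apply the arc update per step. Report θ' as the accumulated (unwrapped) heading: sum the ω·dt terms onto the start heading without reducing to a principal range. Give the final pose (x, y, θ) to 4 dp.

step 1: θ'=-2.5708 (R=-2.5000) → pose (-5.1492, -6.6037, -2.5708)
step 2: θ'=-5.0708 (R=0.5000) → pose (-4.4109, -7.1998, -5.0708)
step 3: θ'=-5.0708 (straight) → pose (-2.6569, -2.5175, -5.0708)
step 4: θ'=-5.5708 (R=-1.0000) → pose (-2.3741, -2.1115, -5.5708)
step 5: θ'=-5.3208 (R=3.5000) → pose (-1.7899, -1.4632, -5.3208)
step 6: θ'=-5.3208 (straight) → pose (-2.0043, -1.7709, -5.3208)

(-2.0043, -1.7709, -5.3208)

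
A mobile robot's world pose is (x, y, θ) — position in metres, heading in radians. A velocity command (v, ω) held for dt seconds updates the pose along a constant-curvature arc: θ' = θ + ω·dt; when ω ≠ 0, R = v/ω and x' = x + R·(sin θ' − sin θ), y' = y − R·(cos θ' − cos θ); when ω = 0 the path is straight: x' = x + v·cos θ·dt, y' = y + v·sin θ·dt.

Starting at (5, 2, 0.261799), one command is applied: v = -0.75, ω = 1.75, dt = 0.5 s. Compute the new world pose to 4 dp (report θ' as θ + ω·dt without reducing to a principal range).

θ' = 0.2618 + 1.75·0.5 = 1.1368
R = v/ω = -0.75/1.75 = -0.4286
x' = 5 + -0.4286·(sin 1.1368 − sin 0.2618) = 4.7221
y' = 2 − -0.4286·(cos 1.1368 − cos 0.2618) = 1.7662

(4.7221, 1.7662, 1.1368)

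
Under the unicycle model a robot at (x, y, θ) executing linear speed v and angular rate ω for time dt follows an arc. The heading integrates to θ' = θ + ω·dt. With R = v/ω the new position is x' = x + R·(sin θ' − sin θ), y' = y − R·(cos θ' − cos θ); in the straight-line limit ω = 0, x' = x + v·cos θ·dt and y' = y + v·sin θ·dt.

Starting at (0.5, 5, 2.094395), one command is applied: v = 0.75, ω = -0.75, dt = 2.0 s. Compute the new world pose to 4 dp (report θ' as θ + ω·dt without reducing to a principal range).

θ' = 2.0944 + -0.75·2.0 = 0.5944
R = v/ω = 0.75/-0.75 = -1.0000
x' = 0.5 + -1.0000·(sin 0.5944 − sin 2.0944) = 0.8060
y' = 5 − -1.0000·(cos 0.5944 − cos 2.0944) = 6.3285

(0.8060, 6.3285, 0.5944)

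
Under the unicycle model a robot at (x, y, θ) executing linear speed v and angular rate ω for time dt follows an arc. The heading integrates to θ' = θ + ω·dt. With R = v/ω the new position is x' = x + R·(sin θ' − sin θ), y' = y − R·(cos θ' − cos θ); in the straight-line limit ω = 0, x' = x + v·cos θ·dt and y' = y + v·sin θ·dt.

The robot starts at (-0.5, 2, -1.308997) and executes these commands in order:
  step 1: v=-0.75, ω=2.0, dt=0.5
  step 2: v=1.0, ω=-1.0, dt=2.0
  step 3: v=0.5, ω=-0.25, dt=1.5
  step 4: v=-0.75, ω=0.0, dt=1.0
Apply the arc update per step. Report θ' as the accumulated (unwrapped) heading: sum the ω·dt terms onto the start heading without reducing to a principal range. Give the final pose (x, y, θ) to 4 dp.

(-0.2355, 0.5176, -2.6840)

step 1: θ'=-0.3090 (R=-0.3750) → pose (-0.7482, 2.2602, -0.3090)
step 2: θ'=-2.3090 (R=-1.0000) → pose (-0.3126, 0.6346, -2.3090)
step 3: θ'=-2.6840 (R=-2.0000) → pose (-0.9084, 0.1863, -2.6840)
step 4: θ'=-2.6840 (straight) → pose (-0.2355, 0.5176, -2.6840)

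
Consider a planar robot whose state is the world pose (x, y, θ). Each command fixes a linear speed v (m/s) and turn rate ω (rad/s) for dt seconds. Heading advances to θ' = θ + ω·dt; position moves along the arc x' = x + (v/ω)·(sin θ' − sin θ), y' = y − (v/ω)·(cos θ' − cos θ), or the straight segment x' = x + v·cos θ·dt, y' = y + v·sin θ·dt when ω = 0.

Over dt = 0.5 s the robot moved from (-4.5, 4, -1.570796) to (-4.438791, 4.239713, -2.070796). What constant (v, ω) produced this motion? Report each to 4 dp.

v = -0.5000, ω = -1.0000

Δθ = -2.070796 − -1.570796 = -0.500000
ω = Δθ/dt = -0.500000/0.5 = -1.0000
R = −Δy/(cos θ' − cos θ) = 0.5000
v = R·ω = 0.5000·-1.0000 = -0.5000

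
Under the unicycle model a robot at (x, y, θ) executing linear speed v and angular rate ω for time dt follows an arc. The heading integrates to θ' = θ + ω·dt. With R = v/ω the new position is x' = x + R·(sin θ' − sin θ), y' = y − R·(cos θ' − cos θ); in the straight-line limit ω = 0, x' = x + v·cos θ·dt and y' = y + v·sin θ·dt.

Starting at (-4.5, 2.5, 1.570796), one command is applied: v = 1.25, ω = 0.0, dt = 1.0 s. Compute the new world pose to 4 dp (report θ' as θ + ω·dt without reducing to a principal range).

(-4.5000, 3.7500, 1.5708)

θ' = 1.5708 + 0.0·1.0 = 1.5708
ω = 0 → straight: x' = -4.5 + 1.25·cos(1.5708)·1.0 = -4.5000
y' = 2.5 + 1.25·sin(1.5708)·1.0 = 3.7500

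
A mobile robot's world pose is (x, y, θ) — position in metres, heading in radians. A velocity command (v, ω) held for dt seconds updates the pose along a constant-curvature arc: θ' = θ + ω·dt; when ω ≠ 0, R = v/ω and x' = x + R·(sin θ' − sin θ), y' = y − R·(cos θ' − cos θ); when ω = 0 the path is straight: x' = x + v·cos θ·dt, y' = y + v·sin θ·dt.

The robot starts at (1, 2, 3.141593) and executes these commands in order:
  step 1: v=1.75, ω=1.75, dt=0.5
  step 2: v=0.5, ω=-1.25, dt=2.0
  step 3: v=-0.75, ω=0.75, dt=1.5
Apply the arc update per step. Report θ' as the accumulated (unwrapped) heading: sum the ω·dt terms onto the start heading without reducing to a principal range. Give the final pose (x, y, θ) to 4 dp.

(0.0451, 0.9873, 2.6416)

step 1: θ'=4.0166 (R=1.0000) → pose (0.2325, 1.6410, 4.0166)
step 2: θ'=1.5166 (R=-0.4000) → pose (-0.4740, 1.9191, 1.5166)
step 3: θ'=2.6416 (R=-1.0000) → pose (0.0451, 0.9873, 2.6416)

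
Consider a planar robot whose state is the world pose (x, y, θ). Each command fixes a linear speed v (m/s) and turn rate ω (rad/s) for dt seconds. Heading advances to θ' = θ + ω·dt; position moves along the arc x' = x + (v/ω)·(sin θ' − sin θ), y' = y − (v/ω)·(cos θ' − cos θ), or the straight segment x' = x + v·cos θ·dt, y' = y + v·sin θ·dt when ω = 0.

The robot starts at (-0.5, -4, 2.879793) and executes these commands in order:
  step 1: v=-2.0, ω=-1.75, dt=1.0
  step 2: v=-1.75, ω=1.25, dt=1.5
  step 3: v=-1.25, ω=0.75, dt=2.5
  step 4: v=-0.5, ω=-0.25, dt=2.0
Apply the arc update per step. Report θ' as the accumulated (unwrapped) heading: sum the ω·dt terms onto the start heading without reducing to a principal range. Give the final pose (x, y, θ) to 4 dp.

(3.2652, -4.6612, 4.3798)

step 1: θ'=1.1298 (R=1.1429) → pose (0.2377, -5.5917, 1.1298)
step 2: θ'=3.0048 (R=-1.4000) → pose (1.3129, -7.5762, 3.0048)
step 3: θ'=4.8798 (R=-1.6667) → pose (3.1835, -5.6474, 4.8798)
step 4: θ'=4.3798 (R=2.0000) → pose (3.2652, -4.6612, 4.3798)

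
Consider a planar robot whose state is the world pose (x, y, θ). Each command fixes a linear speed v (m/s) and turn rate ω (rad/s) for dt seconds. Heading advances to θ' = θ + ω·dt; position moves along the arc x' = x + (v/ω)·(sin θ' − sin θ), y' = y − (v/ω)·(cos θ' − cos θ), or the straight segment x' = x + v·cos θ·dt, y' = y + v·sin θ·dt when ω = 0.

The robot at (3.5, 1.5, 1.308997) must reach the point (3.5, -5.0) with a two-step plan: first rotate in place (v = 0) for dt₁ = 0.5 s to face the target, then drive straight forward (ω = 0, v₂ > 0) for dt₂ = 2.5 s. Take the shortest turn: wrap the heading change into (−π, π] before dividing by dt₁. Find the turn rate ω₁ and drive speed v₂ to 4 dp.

ω₁ = -5.7596, v₂ = 2.6000

heading to target = atan2(-5−1.5, 3.5−3.5) = -1.5708
Δθ = wrap(-1.5708 − 1.3090) = -2.8798; ω₁ = Δθ/dt₁ = -5.7596
distance = √((3.5−3.5)² + (-5−1.5)²) = 6.5000; v₂ = distance/dt₂ = 2.6000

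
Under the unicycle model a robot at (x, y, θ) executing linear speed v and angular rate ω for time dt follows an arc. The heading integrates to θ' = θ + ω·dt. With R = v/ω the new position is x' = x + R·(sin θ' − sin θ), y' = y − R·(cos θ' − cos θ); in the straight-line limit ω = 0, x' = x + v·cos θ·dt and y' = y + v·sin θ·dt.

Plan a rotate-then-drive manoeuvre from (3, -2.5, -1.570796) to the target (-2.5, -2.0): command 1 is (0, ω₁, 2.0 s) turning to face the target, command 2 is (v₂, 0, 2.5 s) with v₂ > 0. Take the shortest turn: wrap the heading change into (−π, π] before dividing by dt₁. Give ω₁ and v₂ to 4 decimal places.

heading to target = atan2(-2−-2.5, -2.5−3) = 3.0509
Δθ = wrap(3.0509 − -1.5708) = -1.6615; ω₁ = Δθ/dt₁ = -0.8307
distance = √((-2.5−3)² + (-2−-2.5)²) = 5.5227; v₂ = distance/dt₂ = 2.2091

ω₁ = -0.8307, v₂ = 2.2091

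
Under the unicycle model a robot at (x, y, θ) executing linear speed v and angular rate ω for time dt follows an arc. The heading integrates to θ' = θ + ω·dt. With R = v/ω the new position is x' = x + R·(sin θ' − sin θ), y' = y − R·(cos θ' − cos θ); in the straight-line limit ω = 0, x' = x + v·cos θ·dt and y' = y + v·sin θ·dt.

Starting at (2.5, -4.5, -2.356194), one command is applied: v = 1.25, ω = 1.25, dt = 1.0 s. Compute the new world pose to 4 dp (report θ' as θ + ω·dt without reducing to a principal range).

(2.3131, -5.6552, -1.1062)

θ' = -2.3562 + 1.25·1.0 = -1.1062
R = v/ω = 1.25/1.25 = 1.0000
x' = 2.5 + 1.0000·(sin -1.1062 − sin -2.3562) = 2.3131
y' = -4.5 − 1.0000·(cos -1.1062 − cos -2.3562) = -5.6552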